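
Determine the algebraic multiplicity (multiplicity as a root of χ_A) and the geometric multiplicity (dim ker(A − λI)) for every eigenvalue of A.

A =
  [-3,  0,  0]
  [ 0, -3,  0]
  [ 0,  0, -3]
λ = -3: alg = 3, geom = 3

Step 1 — factor the characteristic polynomial to read off the algebraic multiplicities:
  χ_A(x) = (x + 3)^3

Step 2 — compute geometric multiplicities via the rank-nullity identity g(λ) = n − rank(A − λI):
  rank(A − (-3)·I) = 0, so dim ker(A − (-3)·I) = n − 0 = 3

Summary:
  λ = -3: algebraic multiplicity = 3, geometric multiplicity = 3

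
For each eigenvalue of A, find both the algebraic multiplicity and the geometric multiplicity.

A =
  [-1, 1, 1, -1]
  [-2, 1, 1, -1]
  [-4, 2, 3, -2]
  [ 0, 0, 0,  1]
λ = 1: alg = 4, geom = 2

Step 1 — factor the characteristic polynomial to read off the algebraic multiplicities:
  χ_A(x) = (x - 1)^4

Step 2 — compute geometric multiplicities via the rank-nullity identity g(λ) = n − rank(A − λI):
  rank(A − (1)·I) = 2, so dim ker(A − (1)·I) = n − 2 = 2

Summary:
  λ = 1: algebraic multiplicity = 4, geometric multiplicity = 2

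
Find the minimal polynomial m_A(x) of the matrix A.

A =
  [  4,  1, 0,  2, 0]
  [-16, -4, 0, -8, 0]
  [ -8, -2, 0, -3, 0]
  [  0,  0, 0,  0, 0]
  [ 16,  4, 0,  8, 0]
x^2

The characteristic polynomial is χ_A(x) = x^5, so the eigenvalues are known. The minimal polynomial is
  m_A(x) = Π_λ (x − λ)^{k_λ}
where k_λ is the size of the *largest* Jordan block for λ (equivalently, the smallest k with (A − λI)^k v = 0 for every generalised eigenvector v of λ).

  λ = 0: largest Jordan block has size 2, contributing (x − 0)^2

So m_A(x) = x^2 = x^2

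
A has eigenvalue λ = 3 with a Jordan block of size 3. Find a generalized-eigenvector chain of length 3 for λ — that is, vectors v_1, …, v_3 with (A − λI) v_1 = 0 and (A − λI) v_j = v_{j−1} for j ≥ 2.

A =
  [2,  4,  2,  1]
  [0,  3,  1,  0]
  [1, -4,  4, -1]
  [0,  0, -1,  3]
A Jordan chain for λ = 3 of length 3:
v_1 = (3, 1, 0, -1)ᵀ
v_2 = (-1, 0, 1, 0)ᵀ
v_3 = (1, 0, 0, 0)ᵀ

Let N = A − (3)·I. We want v_3 with N^3 v_3 = 0 but N^2 v_3 ≠ 0; then v_{j-1} := N · v_j for j = 3, …, 2.

Pick v_3 = (1, 0, 0, 0)ᵀ.
Then v_2 = N · v_3 = (-1, 0, 1, 0)ᵀ.
Then v_1 = N · v_2 = (3, 1, 0, -1)ᵀ.

Sanity check: (A − (3)·I) v_1 = (0, 0, 0, 0)ᵀ = 0. ✓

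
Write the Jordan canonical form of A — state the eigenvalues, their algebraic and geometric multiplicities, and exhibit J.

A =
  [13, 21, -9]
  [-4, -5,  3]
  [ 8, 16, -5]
J_3(1)

The characteristic polynomial is
  det(x·I − A) = x^3 - 3*x^2 + 3*x - 1 = (x - 1)^3

Eigenvalues and multiplicities (the geometric multiplicity of λ is n − rank(A − λI), which equals the number of Jordan blocks for λ):
  λ = 1: algebraic multiplicity = 3, geometric multiplicity = 1

Determining the block sizes for each eigenvalue:
  λ = 1: one block (gm = 1), so the single block has size am = 3 → block sizes [3]

Assembling the blocks gives a Jordan form
J =
  [1, 1, 0]
  [0, 1, 1]
  [0, 0, 1]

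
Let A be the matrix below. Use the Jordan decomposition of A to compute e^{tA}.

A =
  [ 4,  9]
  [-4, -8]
e^{tA} =
  [6*t*exp(-2*t) + exp(-2*t), 9*t*exp(-2*t)]
  [-4*t*exp(-2*t), -6*t*exp(-2*t) + exp(-2*t)]

Strategy: write A = P · J · P⁻¹ where J is a Jordan canonical form, so e^{tA} = P · e^{tJ} · P⁻¹, and e^{tJ} can be computed block-by-block.

A has Jordan form
J =
  [-2,  1]
  [ 0, -2]
(up to reordering of blocks).

Per-block formulas:
  For a 2×2 Jordan block J_2(-2): exp(t · J_2(-2)) = e^(-2t)·(I + t·N), where N is the 2×2 nilpotent shift.

After assembling e^{tJ} and conjugating by P, we get:

e^{tA} =
  [6*t*exp(-2*t) + exp(-2*t), 9*t*exp(-2*t)]
  [-4*t*exp(-2*t), -6*t*exp(-2*t) + exp(-2*t)]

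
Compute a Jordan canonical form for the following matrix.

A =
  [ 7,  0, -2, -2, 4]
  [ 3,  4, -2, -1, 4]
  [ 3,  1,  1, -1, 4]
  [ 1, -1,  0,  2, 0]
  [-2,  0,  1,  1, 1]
J_2(3) ⊕ J_2(3) ⊕ J_1(3)

The characteristic polynomial is
  det(x·I − A) = x^5 - 15*x^4 + 90*x^3 - 270*x^2 + 405*x - 243 = (x - 3)^5

Eigenvalues and multiplicities (the geometric multiplicity of λ is n − rank(A − λI), which equals the number of Jordan blocks for λ):
  λ = 3: algebraic multiplicity = 5, geometric multiplicity = 3

Determining the block sizes for each eigenvalue:
  λ = 3: with am = 5 and gm = 3, the partition is not yet determined (e.g. several partitions of 5 into 3 parts exist). Let N = A − (3)·I. Computing rank(N^1) = 2, rank(N^2) = 0; the number of blocks of size ≥ j is rank(N^{j−1}) − rank(N^j), giving [3, 2]. So we have 2 block(s) of size 2, 1 block(s) of size 1 → block sizes [2, 2, 1]

Assembling the blocks gives a Jordan form
J =
  [3, 1, 0, 0, 0]
  [0, 3, 0, 0, 0]
  [0, 0, 3, 1, 0]
  [0, 0, 0, 3, 0]
  [0, 0, 0, 0, 3]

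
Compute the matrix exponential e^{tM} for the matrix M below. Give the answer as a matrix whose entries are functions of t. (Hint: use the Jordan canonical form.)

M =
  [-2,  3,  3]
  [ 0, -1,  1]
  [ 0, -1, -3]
e^{tM} =
  [exp(-2*t), 3*t*exp(-2*t), 3*t*exp(-2*t)]
  [0, t*exp(-2*t) + exp(-2*t), t*exp(-2*t)]
  [0, -t*exp(-2*t), -t*exp(-2*t) + exp(-2*t)]

Strategy: write M = P · J · P⁻¹ where J is a Jordan canonical form, so e^{tM} = P · e^{tJ} · P⁻¹, and e^{tJ} can be computed block-by-block.

M has Jordan form
J =
  [-2,  1,  0]
  [ 0, -2,  0]
  [ 0,  0, -2]
(up to reordering of blocks).

Per-block formulas:
  For a 1×1 block at λ = -2: exp(t · [-2]) = [e^(-2t)].
  For a 2×2 Jordan block J_2(-2): exp(t · J_2(-2)) = e^(-2t)·(I + t·N), where N is the 2×2 nilpotent shift.

After assembling e^{tJ} and conjugating by P, we get:

e^{tM} =
  [exp(-2*t), 3*t*exp(-2*t), 3*t*exp(-2*t)]
  [0, t*exp(-2*t) + exp(-2*t), t*exp(-2*t)]
  [0, -t*exp(-2*t), -t*exp(-2*t) + exp(-2*t)]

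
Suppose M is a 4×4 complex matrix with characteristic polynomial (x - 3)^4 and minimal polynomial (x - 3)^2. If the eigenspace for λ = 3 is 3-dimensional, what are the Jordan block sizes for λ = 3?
Block sizes for λ = 3: [2, 1, 1]

Step 1 — from the characteristic polynomial, algebraic multiplicity of λ = 3 is 4. From dim ker(M − (3)·I) = 3, there are exactly 3 Jordan blocks for λ = 3.
Step 2 — from the minimal polynomial, the factor (x − 3)^2 tells us the largest block for λ = 3 has size 2.
Step 3 — with total size 4, 3 blocks, and largest block 2, the block sizes (in nonincreasing order) are [2, 1, 1].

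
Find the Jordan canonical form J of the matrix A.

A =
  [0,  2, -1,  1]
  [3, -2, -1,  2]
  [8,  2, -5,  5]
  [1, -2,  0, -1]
J_3(-2) ⊕ J_1(-2)

The characteristic polynomial is
  det(x·I − A) = x^4 + 8*x^3 + 24*x^2 + 32*x + 16 = (x + 2)^4

Eigenvalues and multiplicities (the geometric multiplicity of λ is n − rank(A − λI), which equals the number of Jordan blocks for λ):
  λ = -2: algebraic multiplicity = 4, geometric multiplicity = 2

Determining the block sizes for each eigenvalue:
  λ = -2: with am = 4 and gm = 2, the partition is not yet determined (e.g. several partitions of 4 into 2 parts exist). Let N = A − (-2)·I. Computing rank(N^1) = 2, rank(N^2) = 1, rank(N^3) = 0; the number of blocks of size ≥ j is rank(N^{j−1}) − rank(N^j), giving [2, 1, 1]. So we have 1 block(s) of size 3, 1 block(s) of size 1 → block sizes [3, 1]

Assembling the blocks gives a Jordan form
J =
  [-2,  1,  0,  0]
  [ 0, -2,  1,  0]
  [ 0,  0, -2,  0]
  [ 0,  0,  0, -2]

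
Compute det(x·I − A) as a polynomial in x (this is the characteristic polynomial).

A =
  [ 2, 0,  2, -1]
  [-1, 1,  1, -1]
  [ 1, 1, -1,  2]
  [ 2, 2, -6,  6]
x^4 - 8*x^3 + 24*x^2 - 32*x + 16

Expanding det(x·I − A) (e.g. by cofactor expansion or by noting that A is similar to its Jordan form J, which has the same characteristic polynomial as A) gives
  χ_A(x) = x^4 - 8*x^3 + 24*x^2 - 32*x + 16
which factors as (x - 2)^4. The eigenvalues (with algebraic multiplicities) are λ = 2 with multiplicity 4.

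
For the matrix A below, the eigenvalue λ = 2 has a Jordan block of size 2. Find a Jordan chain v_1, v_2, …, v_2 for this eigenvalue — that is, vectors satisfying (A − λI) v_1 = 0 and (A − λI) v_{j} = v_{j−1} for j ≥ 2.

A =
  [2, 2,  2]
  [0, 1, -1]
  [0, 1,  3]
A Jordan chain for λ = 2 of length 2:
v_1 = (2, -1, 1)ᵀ
v_2 = (0, 1, 0)ᵀ

Let N = A − (2)·I. We want v_2 with N^2 v_2 = 0 but N^1 v_2 ≠ 0; then v_{j-1} := N · v_j for j = 2, …, 2.

Pick v_2 = (0, 1, 0)ᵀ.
Then v_1 = N · v_2 = (2, -1, 1)ᵀ.

Sanity check: (A − (2)·I) v_1 = (0, 0, 0)ᵀ = 0. ✓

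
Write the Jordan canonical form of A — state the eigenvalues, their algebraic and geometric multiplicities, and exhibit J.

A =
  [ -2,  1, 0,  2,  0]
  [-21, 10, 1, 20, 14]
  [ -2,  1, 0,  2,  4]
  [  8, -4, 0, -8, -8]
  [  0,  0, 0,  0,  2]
J_3(0) ⊕ J_1(0) ⊕ J_1(2)

The characteristic polynomial is
  det(x·I − A) = x^5 - 2*x^4 = x^4*(x - 2)

Eigenvalues and multiplicities (the geometric multiplicity of λ is n − rank(A − λI), which equals the number of Jordan blocks for λ):
  λ = 0: algebraic multiplicity = 4, geometric multiplicity = 2
  λ = 2: algebraic multiplicity = 1, geometric multiplicity = 1

Determining the block sizes for each eigenvalue:
  λ = 0: with am = 4 and gm = 2, the partition is not yet determined (e.g. several partitions of 4 into 2 parts exist). Let N = A − (0)·I. Computing rank(N^1) = 3, rank(N^2) = 2, rank(N^3) = 1; the number of blocks of size ≥ j is rank(N^{j−1}) − rank(N^j), giving [2, 1, 1]. So we have 1 block(s) of size 3, 1 block(s) of size 1 → block sizes [3, 1]
  λ = 2: one block (gm = 1), so the single block has size am = 1 → block sizes [1]

Assembling the blocks gives a Jordan form
J =
  [0, 1, 0, 0, 0]
  [0, 0, 1, 0, 0]
  [0, 0, 0, 0, 0]
  [0, 0, 0, 0, 0]
  [0, 0, 0, 0, 2]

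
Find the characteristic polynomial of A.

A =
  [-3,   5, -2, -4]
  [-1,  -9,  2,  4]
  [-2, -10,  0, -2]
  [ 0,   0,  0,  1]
x^4 + 11*x^3 + 36*x^2 + 16*x - 64

Expanding det(x·I − A) (e.g. by cofactor expansion or by noting that A is similar to its Jordan form J, which has the same characteristic polynomial as A) gives
  χ_A(x) = x^4 + 11*x^3 + 36*x^2 + 16*x - 64
which factors as (x - 1)*(x + 4)^3. The eigenvalues (with algebraic multiplicities) are λ = -4 with multiplicity 3, λ = 1 with multiplicity 1.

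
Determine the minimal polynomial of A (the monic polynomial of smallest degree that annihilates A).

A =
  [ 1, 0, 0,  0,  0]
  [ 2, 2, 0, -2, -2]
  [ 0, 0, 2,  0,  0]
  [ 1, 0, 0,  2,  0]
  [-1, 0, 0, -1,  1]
x^2 - 3*x + 2

The characteristic polynomial is χ_A(x) = (x - 2)^3*(x - 1)^2, so the eigenvalues are known. The minimal polynomial is
  m_A(x) = Π_λ (x − λ)^{k_λ}
where k_λ is the size of the *largest* Jordan block for λ (equivalently, the smallest k with (A − λI)^k v = 0 for every generalised eigenvector v of λ).

  λ = 1: largest Jordan block has size 1, contributing (x − 1)
  λ = 2: largest Jordan block has size 1, contributing (x − 2)

So m_A(x) = (x - 2)*(x - 1) = x^2 - 3*x + 2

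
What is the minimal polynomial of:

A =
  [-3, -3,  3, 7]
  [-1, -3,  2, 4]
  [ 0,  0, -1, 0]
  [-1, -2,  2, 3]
x^3 + 3*x^2 + 3*x + 1

The characteristic polynomial is χ_A(x) = (x + 1)^4, so the eigenvalues are known. The minimal polynomial is
  m_A(x) = Π_λ (x − λ)^{k_λ}
where k_λ is the size of the *largest* Jordan block for λ (equivalently, the smallest k with (A − λI)^k v = 0 for every generalised eigenvector v of λ).

  λ = -1: largest Jordan block has size 3, contributing (x + 1)^3

So m_A(x) = (x + 1)^3 = x^3 + 3*x^2 + 3*x + 1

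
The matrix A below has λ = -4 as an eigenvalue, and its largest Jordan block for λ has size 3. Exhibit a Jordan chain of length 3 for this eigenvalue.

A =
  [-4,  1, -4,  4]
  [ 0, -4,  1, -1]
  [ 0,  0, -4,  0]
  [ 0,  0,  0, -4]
A Jordan chain for λ = -4 of length 3:
v_1 = (1, 0, 0, 0)ᵀ
v_2 = (-4, 1, 0, 0)ᵀ
v_3 = (0, 0, 1, 0)ᵀ

Let N = A − (-4)·I. We want v_3 with N^3 v_3 = 0 but N^2 v_3 ≠ 0; then v_{j-1} := N · v_j for j = 3, …, 2.

Pick v_3 = (0, 0, 1, 0)ᵀ.
Then v_2 = N · v_3 = (-4, 1, 0, 0)ᵀ.
Then v_1 = N · v_2 = (1, 0, 0, 0)ᵀ.

Sanity check: (A − (-4)·I) v_1 = (0, 0, 0, 0)ᵀ = 0. ✓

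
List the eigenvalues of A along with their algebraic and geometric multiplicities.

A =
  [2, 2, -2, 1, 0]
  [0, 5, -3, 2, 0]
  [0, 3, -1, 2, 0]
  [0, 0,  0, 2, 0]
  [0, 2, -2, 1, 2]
λ = 2: alg = 5, geom = 3

Step 1 — factor the characteristic polynomial to read off the algebraic multiplicities:
  χ_A(x) = (x - 2)^5

Step 2 — compute geometric multiplicities via the rank-nullity identity g(λ) = n − rank(A − λI):
  rank(A − (2)·I) = 2, so dim ker(A − (2)·I) = n − 2 = 3

Summary:
  λ = 2: algebraic multiplicity = 5, geometric multiplicity = 3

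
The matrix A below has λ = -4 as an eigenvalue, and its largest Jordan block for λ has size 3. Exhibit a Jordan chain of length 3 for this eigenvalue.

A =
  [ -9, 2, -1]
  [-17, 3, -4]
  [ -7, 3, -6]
A Jordan chain for λ = -4 of length 3:
v_1 = (-2, -6, -2)ᵀ
v_2 = (-5, -17, -7)ᵀ
v_3 = (1, 0, 0)ᵀ

Let N = A − (-4)·I. We want v_3 with N^3 v_3 = 0 but N^2 v_3 ≠ 0; then v_{j-1} := N · v_j for j = 3, …, 2.

Pick v_3 = (1, 0, 0)ᵀ.
Then v_2 = N · v_3 = (-5, -17, -7)ᵀ.
Then v_1 = N · v_2 = (-2, -6, -2)ᵀ.

Sanity check: (A − (-4)·I) v_1 = (0, 0, 0)ᵀ = 0. ✓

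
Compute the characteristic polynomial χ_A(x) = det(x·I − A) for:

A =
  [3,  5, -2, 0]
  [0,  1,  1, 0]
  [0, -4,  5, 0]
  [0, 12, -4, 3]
x^4 - 12*x^3 + 54*x^2 - 108*x + 81

Expanding det(x·I − A) (e.g. by cofactor expansion or by noting that A is similar to its Jordan form J, which has the same characteristic polynomial as A) gives
  χ_A(x) = x^4 - 12*x^3 + 54*x^2 - 108*x + 81
which factors as (x - 3)^4. The eigenvalues (with algebraic multiplicities) are λ = 3 with multiplicity 4.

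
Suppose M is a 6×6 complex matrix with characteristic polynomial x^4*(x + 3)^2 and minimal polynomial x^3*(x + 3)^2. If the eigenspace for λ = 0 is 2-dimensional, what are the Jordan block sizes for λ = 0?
Block sizes for λ = 0: [3, 1]

Step 1 — from the characteristic polynomial, algebraic multiplicity of λ = 0 is 4. From dim ker(M − (0)·I) = 2, there are exactly 2 Jordan blocks for λ = 0.
Step 2 — from the minimal polynomial, the factor (x − 0)^3 tells us the largest block for λ = 0 has size 3.
Step 3 — with total size 4, 2 blocks, and largest block 3, the block sizes (in nonincreasing order) are [3, 1].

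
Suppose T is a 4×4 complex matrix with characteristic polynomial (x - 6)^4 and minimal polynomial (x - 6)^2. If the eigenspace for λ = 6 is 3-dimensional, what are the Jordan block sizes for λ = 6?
Block sizes for λ = 6: [2, 1, 1]

Step 1 — from the characteristic polynomial, algebraic multiplicity of λ = 6 is 4. From dim ker(T − (6)·I) = 3, there are exactly 3 Jordan blocks for λ = 6.
Step 2 — from the minimal polynomial, the factor (x − 6)^2 tells us the largest block for λ = 6 has size 2.
Step 3 — with total size 4, 3 blocks, and largest block 2, the block sizes (in nonincreasing order) are [2, 1, 1].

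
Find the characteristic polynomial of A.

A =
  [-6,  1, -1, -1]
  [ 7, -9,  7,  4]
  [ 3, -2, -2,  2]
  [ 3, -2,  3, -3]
x^4 + 20*x^3 + 150*x^2 + 500*x + 625

Expanding det(x·I − A) (e.g. by cofactor expansion or by noting that A is similar to its Jordan form J, which has the same characteristic polynomial as A) gives
  χ_A(x) = x^4 + 20*x^3 + 150*x^2 + 500*x + 625
which factors as (x + 5)^4. The eigenvalues (with algebraic multiplicities) are λ = -5 with multiplicity 4.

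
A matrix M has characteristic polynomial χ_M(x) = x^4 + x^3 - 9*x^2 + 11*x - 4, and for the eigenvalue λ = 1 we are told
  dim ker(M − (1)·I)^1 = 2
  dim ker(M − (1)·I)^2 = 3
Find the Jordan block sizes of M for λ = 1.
Block sizes for λ = 1: [2, 1]

From the dimensions of kernels of powers, the number of Jordan blocks of size at least j is d_j − d_{j−1} where d_j = dim ker(N^j) (with d_0 = 0). Computing the differences gives [2, 1].
The number of blocks of size exactly k is (#blocks of size ≥ k) − (#blocks of size ≥ k + 1), so the partition is: 1 block(s) of size 1, 1 block(s) of size 2.
In nonincreasing order the block sizes are [2, 1].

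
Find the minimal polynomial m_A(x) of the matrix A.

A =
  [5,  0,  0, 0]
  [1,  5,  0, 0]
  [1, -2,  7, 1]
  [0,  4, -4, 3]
x^2 - 10*x + 25

The characteristic polynomial is χ_A(x) = (x - 5)^4, so the eigenvalues are known. The minimal polynomial is
  m_A(x) = Π_λ (x − λ)^{k_λ}
where k_λ is the size of the *largest* Jordan block for λ (equivalently, the smallest k with (A − λI)^k v = 0 for every generalised eigenvector v of λ).

  λ = 5: largest Jordan block has size 2, contributing (x − 5)^2

So m_A(x) = (x - 5)^2 = x^2 - 10*x + 25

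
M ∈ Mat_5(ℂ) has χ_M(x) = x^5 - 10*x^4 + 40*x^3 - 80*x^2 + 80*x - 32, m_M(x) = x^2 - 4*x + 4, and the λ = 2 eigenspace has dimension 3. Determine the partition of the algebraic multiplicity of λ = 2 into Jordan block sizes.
Block sizes for λ = 2: [2, 2, 1]

Step 1 — from the characteristic polynomial, algebraic multiplicity of λ = 2 is 5. From dim ker(M − (2)·I) = 3, there are exactly 3 Jordan blocks for λ = 2.
Step 2 — from the minimal polynomial, the factor (x − 2)^2 tells us the largest block for λ = 2 has size 2.
Step 3 — with total size 5, 3 blocks, and largest block 2, the block sizes (in nonincreasing order) are [2, 2, 1].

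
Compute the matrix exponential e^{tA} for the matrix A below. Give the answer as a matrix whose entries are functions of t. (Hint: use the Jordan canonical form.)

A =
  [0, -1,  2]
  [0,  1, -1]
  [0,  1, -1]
e^{tA} =
  [1, t^2/2 - t, -t^2/2 + 2*t]
  [0, t + 1, -t]
  [0, t, 1 - t]

Strategy: write A = P · J · P⁻¹ where J is a Jordan canonical form, so e^{tA} = P · e^{tJ} · P⁻¹, and e^{tJ} can be computed block-by-block.

A has Jordan form
J =
  [0, 1, 0]
  [0, 0, 1]
  [0, 0, 0]
(up to reordering of blocks).

Per-block formulas:
  For a 3×3 Jordan block J_3(0): exp(t · J_3(0)) = e^(0t)·(I + t·N + (t^2/2)·N^2), where N is the 3×3 nilpotent shift.

After assembling e^{tJ} and conjugating by P, we get:

e^{tA} =
  [1, t^2/2 - t, -t^2/2 + 2*t]
  [0, t + 1, -t]
  [0, t, 1 - t]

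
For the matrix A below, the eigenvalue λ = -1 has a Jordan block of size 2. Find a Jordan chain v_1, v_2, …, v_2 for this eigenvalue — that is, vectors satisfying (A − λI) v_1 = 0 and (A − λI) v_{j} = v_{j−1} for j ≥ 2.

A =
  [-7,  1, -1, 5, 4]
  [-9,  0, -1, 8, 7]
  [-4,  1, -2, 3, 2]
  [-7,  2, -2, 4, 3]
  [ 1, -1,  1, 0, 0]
A Jordan chain for λ = -1 of length 2:
v_1 = (-6, -9, -4, -7, 1)ᵀ
v_2 = (1, 0, 0, 0, 0)ᵀ

Let N = A − (-1)·I. We want v_2 with N^2 v_2 = 0 but N^1 v_2 ≠ 0; then v_{j-1} := N · v_j for j = 2, …, 2.

Pick v_2 = (1, 0, 0, 0, 0)ᵀ.
Then v_1 = N · v_2 = (-6, -9, -4, -7, 1)ᵀ.

Sanity check: (A − (-1)·I) v_1 = (0, 0, 0, 0, 0)ᵀ = 0. ✓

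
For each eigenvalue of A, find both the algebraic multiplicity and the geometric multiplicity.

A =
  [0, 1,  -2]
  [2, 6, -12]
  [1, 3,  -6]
λ = 0: alg = 3, geom = 1

Step 1 — factor the characteristic polynomial to read off the algebraic multiplicities:
  χ_A(x) = x^3

Step 2 — compute geometric multiplicities via the rank-nullity identity g(λ) = n − rank(A − λI):
  rank(A − (0)·I) = 2, so dim ker(A − (0)·I) = n − 2 = 1

Summary:
  λ = 0: algebraic multiplicity = 3, geometric multiplicity = 1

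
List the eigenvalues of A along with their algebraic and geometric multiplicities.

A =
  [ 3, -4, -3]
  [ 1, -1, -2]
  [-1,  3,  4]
λ = 2: alg = 3, geom = 1

Step 1 — factor the characteristic polynomial to read off the algebraic multiplicities:
  χ_A(x) = (x - 2)^3

Step 2 — compute geometric multiplicities via the rank-nullity identity g(λ) = n − rank(A − λI):
  rank(A − (2)·I) = 2, so dim ker(A − (2)·I) = n − 2 = 1

Summary:
  λ = 2: algebraic multiplicity = 3, geometric multiplicity = 1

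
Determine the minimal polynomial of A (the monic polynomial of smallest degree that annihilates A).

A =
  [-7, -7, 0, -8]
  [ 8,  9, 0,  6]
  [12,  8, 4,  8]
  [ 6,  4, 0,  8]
x^3 - 10*x^2 + 33*x - 36

The characteristic polynomial is χ_A(x) = (x - 4)^2*(x - 3)^2, so the eigenvalues are known. The minimal polynomial is
  m_A(x) = Π_λ (x − λ)^{k_λ}
where k_λ is the size of the *largest* Jordan block for λ (equivalently, the smallest k with (A − λI)^k v = 0 for every generalised eigenvector v of λ).

  λ = 3: largest Jordan block has size 2, contributing (x − 3)^2
  λ = 4: largest Jordan block has size 1, contributing (x − 4)

So m_A(x) = (x - 4)*(x - 3)^2 = x^3 - 10*x^2 + 33*x - 36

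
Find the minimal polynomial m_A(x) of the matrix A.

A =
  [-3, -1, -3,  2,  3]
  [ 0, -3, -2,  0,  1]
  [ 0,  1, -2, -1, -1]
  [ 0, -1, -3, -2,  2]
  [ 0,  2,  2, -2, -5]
x^3 + 9*x^2 + 27*x + 27

The characteristic polynomial is χ_A(x) = (x + 3)^5, so the eigenvalues are known. The minimal polynomial is
  m_A(x) = Π_λ (x − λ)^{k_λ}
where k_λ is the size of the *largest* Jordan block for λ (equivalently, the smallest k with (A − λI)^k v = 0 for every generalised eigenvector v of λ).

  λ = -3: largest Jordan block has size 3, contributing (x + 3)^3

So m_A(x) = (x + 3)^3 = x^3 + 9*x^2 + 27*x + 27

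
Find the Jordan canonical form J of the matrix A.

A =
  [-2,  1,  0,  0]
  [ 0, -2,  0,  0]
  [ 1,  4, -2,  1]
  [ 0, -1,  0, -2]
J_2(-2) ⊕ J_2(-2)

The characteristic polynomial is
  det(x·I − A) = x^4 + 8*x^3 + 24*x^2 + 32*x + 16 = (x + 2)^4

Eigenvalues and multiplicities (the geometric multiplicity of λ is n − rank(A − λI), which equals the number of Jordan blocks for λ):
  λ = -2: algebraic multiplicity = 4, geometric multiplicity = 2

Determining the block sizes for each eigenvalue:
  λ = -2: with am = 4 and gm = 2, the partition is not yet determined (e.g. several partitions of 4 into 2 parts exist). Let N = A − (-2)·I. Computing rank(N^1) = 2, rank(N^2) = 0; the number of blocks of size ≥ j is rank(N^{j−1}) − rank(N^j), giving [2, 2]. So we have 2 block(s) of size 2 → block sizes [2, 2]

Assembling the blocks gives a Jordan form
J =
  [-2,  1,  0,  0]
  [ 0, -2,  0,  0]
  [ 0,  0, -2,  1]
  [ 0,  0,  0, -2]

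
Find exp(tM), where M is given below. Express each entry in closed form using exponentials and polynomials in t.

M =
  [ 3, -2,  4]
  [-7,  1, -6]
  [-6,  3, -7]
e^{tM} =
  [3*t^2*exp(-t) + 4*t*exp(-t) + exp(-t), -2*t*exp(-t), 2*t^2*exp(-t) + 4*t*exp(-t)]
  [-3*t^2*exp(-t) - 7*t*exp(-t), 2*t*exp(-t) + exp(-t), -2*t^2*exp(-t) - 6*t*exp(-t)]
  [-9*t^2*exp(-t)/2 - 6*t*exp(-t), 3*t*exp(-t), -3*t^2*exp(-t) - 6*t*exp(-t) + exp(-t)]

Strategy: write M = P · J · P⁻¹ where J is a Jordan canonical form, so e^{tM} = P · e^{tJ} · P⁻¹, and e^{tJ} can be computed block-by-block.

M has Jordan form
J =
  [-1,  1,  0]
  [ 0, -1,  1]
  [ 0,  0, -1]
(up to reordering of blocks).

Per-block formulas:
  For a 3×3 Jordan block J_3(-1): exp(t · J_3(-1)) = e^(-1t)·(I + t·N + (t^2/2)·N^2), where N is the 3×3 nilpotent shift.

After assembling e^{tJ} and conjugating by P, we get:

e^{tM} =
  [3*t^2*exp(-t) + 4*t*exp(-t) + exp(-t), -2*t*exp(-t), 2*t^2*exp(-t) + 4*t*exp(-t)]
  [-3*t^2*exp(-t) - 7*t*exp(-t), 2*t*exp(-t) + exp(-t), -2*t^2*exp(-t) - 6*t*exp(-t)]
  [-9*t^2*exp(-t)/2 - 6*t*exp(-t), 3*t*exp(-t), -3*t^2*exp(-t) - 6*t*exp(-t) + exp(-t)]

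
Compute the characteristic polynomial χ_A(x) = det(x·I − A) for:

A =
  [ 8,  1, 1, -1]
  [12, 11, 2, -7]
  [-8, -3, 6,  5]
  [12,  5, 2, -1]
x^4 - 24*x^3 + 216*x^2 - 864*x + 1296

Expanding det(x·I − A) (e.g. by cofactor expansion or by noting that A is similar to its Jordan form J, which has the same characteristic polynomial as A) gives
  χ_A(x) = x^4 - 24*x^3 + 216*x^2 - 864*x + 1296
which factors as (x - 6)^4. The eigenvalues (with algebraic multiplicities) are λ = 6 with multiplicity 4.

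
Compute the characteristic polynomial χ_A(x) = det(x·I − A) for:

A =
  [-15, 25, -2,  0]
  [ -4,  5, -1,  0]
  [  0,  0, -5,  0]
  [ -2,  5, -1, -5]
x^4 + 20*x^3 + 150*x^2 + 500*x + 625

Expanding det(x·I − A) (e.g. by cofactor expansion or by noting that A is similar to its Jordan form J, which has the same characteristic polynomial as A) gives
  χ_A(x) = x^4 + 20*x^3 + 150*x^2 + 500*x + 625
which factors as (x + 5)^4. The eigenvalues (with algebraic multiplicities) are λ = -5 with multiplicity 4.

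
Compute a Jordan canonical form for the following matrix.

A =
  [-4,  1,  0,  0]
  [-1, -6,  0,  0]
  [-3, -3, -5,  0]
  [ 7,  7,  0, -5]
J_2(-5) ⊕ J_1(-5) ⊕ J_1(-5)

The characteristic polynomial is
  det(x·I − A) = x^4 + 20*x^3 + 150*x^2 + 500*x + 625 = (x + 5)^4

Eigenvalues and multiplicities (the geometric multiplicity of λ is n − rank(A − λI), which equals the number of Jordan blocks for λ):
  λ = -5: algebraic multiplicity = 4, geometric multiplicity = 3

Determining the block sizes for each eigenvalue:
  λ = -5: 3 blocks summing to 4 forces exactly one block of size 2 and the rest size 1 → block sizes [2, 1, 1]

Assembling the blocks gives a Jordan form
J =
  [-5,  1,  0,  0]
  [ 0, -5,  0,  0]
  [ 0,  0, -5,  0]
  [ 0,  0,  0, -5]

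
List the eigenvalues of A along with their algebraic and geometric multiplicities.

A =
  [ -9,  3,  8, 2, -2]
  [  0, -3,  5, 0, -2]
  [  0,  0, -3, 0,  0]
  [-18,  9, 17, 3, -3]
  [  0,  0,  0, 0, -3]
λ = -3: alg = 5, geom = 2

Step 1 — factor the characteristic polynomial to read off the algebraic multiplicities:
  χ_A(x) = (x + 3)^5

Step 2 — compute geometric multiplicities via the rank-nullity identity g(λ) = n − rank(A − λI):
  rank(A − (-3)·I) = 3, so dim ker(A − (-3)·I) = n − 3 = 2

Summary:
  λ = -3: algebraic multiplicity = 5, geometric multiplicity = 2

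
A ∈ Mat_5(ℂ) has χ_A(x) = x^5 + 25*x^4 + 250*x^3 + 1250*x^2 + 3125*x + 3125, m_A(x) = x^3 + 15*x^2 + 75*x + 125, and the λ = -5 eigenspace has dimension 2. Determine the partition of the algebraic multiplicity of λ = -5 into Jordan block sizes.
Block sizes for λ = -5: [3, 2]

Step 1 — from the characteristic polynomial, algebraic multiplicity of λ = -5 is 5. From dim ker(A − (-5)·I) = 2, there are exactly 2 Jordan blocks for λ = -5.
Step 2 — from the minimal polynomial, the factor (x + 5)^3 tells us the largest block for λ = -5 has size 3.
Step 3 — with total size 5, 2 blocks, and largest block 3, the block sizes (in nonincreasing order) are [3, 2].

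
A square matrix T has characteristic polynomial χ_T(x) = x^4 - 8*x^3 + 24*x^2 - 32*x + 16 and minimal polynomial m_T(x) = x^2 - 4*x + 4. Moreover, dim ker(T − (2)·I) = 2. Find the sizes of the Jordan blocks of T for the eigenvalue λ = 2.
Block sizes for λ = 2: [2, 2]

Step 1 — from the characteristic polynomial, algebraic multiplicity of λ = 2 is 4. From dim ker(T − (2)·I) = 2, there are exactly 2 Jordan blocks for λ = 2.
Step 2 — from the minimal polynomial, the factor (x − 2)^2 tells us the largest block for λ = 2 has size 2.
Step 3 — with total size 4, 2 blocks, and largest block 2, the block sizes (in nonincreasing order) are [2, 2].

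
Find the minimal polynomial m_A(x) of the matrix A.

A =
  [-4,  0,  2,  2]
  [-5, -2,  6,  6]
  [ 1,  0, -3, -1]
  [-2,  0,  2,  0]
x^3 + 7*x^2 + 16*x + 12

The characteristic polynomial is χ_A(x) = (x + 2)^3*(x + 3), so the eigenvalues are known. The minimal polynomial is
  m_A(x) = Π_λ (x − λ)^{k_λ}
where k_λ is the size of the *largest* Jordan block for λ (equivalently, the smallest k with (A − λI)^k v = 0 for every generalised eigenvector v of λ).

  λ = -3: largest Jordan block has size 1, contributing (x + 3)
  λ = -2: largest Jordan block has size 2, contributing (x + 2)^2

So m_A(x) = (x + 2)^2*(x + 3) = x^3 + 7*x^2 + 16*x + 12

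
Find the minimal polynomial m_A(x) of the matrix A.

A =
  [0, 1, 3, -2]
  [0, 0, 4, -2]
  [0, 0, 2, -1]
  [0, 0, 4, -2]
x^3

The characteristic polynomial is χ_A(x) = x^4, so the eigenvalues are known. The minimal polynomial is
  m_A(x) = Π_λ (x − λ)^{k_λ}
where k_λ is the size of the *largest* Jordan block for λ (equivalently, the smallest k with (A − λI)^k v = 0 for every generalised eigenvector v of λ).

  λ = 0: largest Jordan block has size 3, contributing (x − 0)^3

So m_A(x) = x^3 = x^3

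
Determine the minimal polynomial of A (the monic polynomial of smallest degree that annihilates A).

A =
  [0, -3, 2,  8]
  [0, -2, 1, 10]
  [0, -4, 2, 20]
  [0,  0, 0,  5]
x^4 - 5*x^3

The characteristic polynomial is χ_A(x) = x^3*(x - 5), so the eigenvalues are known. The minimal polynomial is
  m_A(x) = Π_λ (x − λ)^{k_λ}
where k_λ is the size of the *largest* Jordan block for λ (equivalently, the smallest k with (A − λI)^k v = 0 for every generalised eigenvector v of λ).

  λ = 0: largest Jordan block has size 3, contributing (x − 0)^3
  λ = 5: largest Jordan block has size 1, contributing (x − 5)

So m_A(x) = x^3*(x - 5) = x^4 - 5*x^3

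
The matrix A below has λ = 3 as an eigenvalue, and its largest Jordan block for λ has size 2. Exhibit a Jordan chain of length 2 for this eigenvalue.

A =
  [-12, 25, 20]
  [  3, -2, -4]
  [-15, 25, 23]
A Jordan chain for λ = 3 of length 2:
v_1 = (-15, 3, -15)ᵀ
v_2 = (1, 0, 0)ᵀ

Let N = A − (3)·I. We want v_2 with N^2 v_2 = 0 but N^1 v_2 ≠ 0; then v_{j-1} := N · v_j for j = 2, …, 2.

Pick v_2 = (1, 0, 0)ᵀ.
Then v_1 = N · v_2 = (-15, 3, -15)ᵀ.

Sanity check: (A − (3)·I) v_1 = (0, 0, 0)ᵀ = 0. ✓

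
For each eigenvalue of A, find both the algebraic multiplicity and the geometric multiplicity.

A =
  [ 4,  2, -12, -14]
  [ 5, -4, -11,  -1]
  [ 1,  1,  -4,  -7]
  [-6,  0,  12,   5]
λ = -3: alg = 2, geom = 1; λ = 2: alg = 1, geom = 1; λ = 5: alg = 1, geom = 1

Step 1 — factor the characteristic polynomial to read off the algebraic multiplicities:
  χ_A(x) = (x - 5)*(x - 2)*(x + 3)^2

Step 2 — compute geometric multiplicities via the rank-nullity identity g(λ) = n − rank(A − λI):
  rank(A − (-3)·I) = 3, so dim ker(A − (-3)·I) = n − 3 = 1
  rank(A − (2)·I) = 3, so dim ker(A − (2)·I) = n − 3 = 1
  rank(A − (5)·I) = 3, so dim ker(A − (5)·I) = n − 3 = 1

Summary:
  λ = -3: algebraic multiplicity = 2, geometric multiplicity = 1
  λ = 2: algebraic multiplicity = 1, geometric multiplicity = 1
  λ = 5: algebraic multiplicity = 1, geometric multiplicity = 1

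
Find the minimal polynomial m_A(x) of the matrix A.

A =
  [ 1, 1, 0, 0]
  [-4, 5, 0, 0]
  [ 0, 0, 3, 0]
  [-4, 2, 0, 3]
x^2 - 6*x + 9

The characteristic polynomial is χ_A(x) = (x - 3)^4, so the eigenvalues are known. The minimal polynomial is
  m_A(x) = Π_λ (x − λ)^{k_λ}
where k_λ is the size of the *largest* Jordan block for λ (equivalently, the smallest k with (A − λI)^k v = 0 for every generalised eigenvector v of λ).

  λ = 3: largest Jordan block has size 2, contributing (x − 3)^2

So m_A(x) = (x - 3)^2 = x^2 - 6*x + 9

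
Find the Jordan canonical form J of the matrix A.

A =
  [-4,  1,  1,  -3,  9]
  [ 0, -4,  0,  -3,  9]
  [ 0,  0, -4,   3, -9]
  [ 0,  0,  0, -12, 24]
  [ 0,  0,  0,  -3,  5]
J_2(-4) ⊕ J_1(-4) ⊕ J_1(-4) ⊕ J_1(-3)

The characteristic polynomial is
  det(x·I − A) = x^5 + 19*x^4 + 144*x^3 + 544*x^2 + 1024*x + 768 = (x + 3)*(x + 4)^4

Eigenvalues and multiplicities (the geometric multiplicity of λ is n − rank(A − λI), which equals the number of Jordan blocks for λ):
  λ = -4: algebraic multiplicity = 4, geometric multiplicity = 3
  λ = -3: algebraic multiplicity = 1, geometric multiplicity = 1

Determining the block sizes for each eigenvalue:
  λ = -4: 3 blocks summing to 4 forces exactly one block of size 2 and the rest size 1 → block sizes [2, 1, 1]
  λ = -3: one block (gm = 1), so the single block has size am = 1 → block sizes [1]

Assembling the blocks gives a Jordan form
J =
  [-4,  1,  0,  0,  0]
  [ 0, -4,  0,  0,  0]
  [ 0,  0, -4,  0,  0]
  [ 0,  0,  0, -4,  0]
  [ 0,  0,  0,  0, -3]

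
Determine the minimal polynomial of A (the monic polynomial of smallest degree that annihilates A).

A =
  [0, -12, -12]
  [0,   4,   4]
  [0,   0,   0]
x^2 - 4*x

The characteristic polynomial is χ_A(x) = x^2*(x - 4), so the eigenvalues are known. The minimal polynomial is
  m_A(x) = Π_λ (x − λ)^{k_λ}
where k_λ is the size of the *largest* Jordan block for λ (equivalently, the smallest k with (A − λI)^k v = 0 for every generalised eigenvector v of λ).

  λ = 0: largest Jordan block has size 1, contributing (x − 0)
  λ = 4: largest Jordan block has size 1, contributing (x − 4)

So m_A(x) = x*(x - 4) = x^2 - 4*x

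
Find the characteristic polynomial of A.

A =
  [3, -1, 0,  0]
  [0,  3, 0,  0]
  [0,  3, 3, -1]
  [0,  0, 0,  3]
x^4 - 12*x^3 + 54*x^2 - 108*x + 81

Expanding det(x·I − A) (e.g. by cofactor expansion or by noting that A is similar to its Jordan form J, which has the same characteristic polynomial as A) gives
  χ_A(x) = x^4 - 12*x^3 + 54*x^2 - 108*x + 81
which factors as (x - 3)^4. The eigenvalues (with algebraic multiplicities) are λ = 3 with multiplicity 4.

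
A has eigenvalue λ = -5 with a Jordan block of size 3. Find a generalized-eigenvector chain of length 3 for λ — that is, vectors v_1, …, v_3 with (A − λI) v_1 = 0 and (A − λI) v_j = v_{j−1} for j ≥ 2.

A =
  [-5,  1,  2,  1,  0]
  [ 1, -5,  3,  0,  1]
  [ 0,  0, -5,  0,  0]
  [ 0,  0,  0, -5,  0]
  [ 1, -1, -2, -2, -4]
A Jordan chain for λ = -5 of length 3:
v_1 = (3, 0, 0, 0, -3)ᵀ
v_2 = (2, 3, 0, 0, -2)ᵀ
v_3 = (0, 0, 1, 0, 0)ᵀ

Let N = A − (-5)·I. We want v_3 with N^3 v_3 = 0 but N^2 v_3 ≠ 0; then v_{j-1} := N · v_j for j = 3, …, 2.

Pick v_3 = (0, 0, 1, 0, 0)ᵀ.
Then v_2 = N · v_3 = (2, 3, 0, 0, -2)ᵀ.
Then v_1 = N · v_2 = (3, 0, 0, 0, -3)ᵀ.

Sanity check: (A − (-5)·I) v_1 = (0, 0, 0, 0, 0)ᵀ = 0. ✓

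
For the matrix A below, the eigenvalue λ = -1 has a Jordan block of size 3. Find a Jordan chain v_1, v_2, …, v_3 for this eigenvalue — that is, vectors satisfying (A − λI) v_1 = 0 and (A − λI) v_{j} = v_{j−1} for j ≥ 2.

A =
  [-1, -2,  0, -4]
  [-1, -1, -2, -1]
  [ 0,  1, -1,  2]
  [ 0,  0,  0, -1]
A Jordan chain for λ = -1 of length 3:
v_1 = (2, 0, -1, 0)ᵀ
v_2 = (0, -1, 0, 0)ᵀ
v_3 = (1, 0, 0, 0)ᵀ

Let N = A − (-1)·I. We want v_3 with N^3 v_3 = 0 but N^2 v_3 ≠ 0; then v_{j-1} := N · v_j for j = 3, …, 2.

Pick v_3 = (1, 0, 0, 0)ᵀ.
Then v_2 = N · v_3 = (0, -1, 0, 0)ᵀ.
Then v_1 = N · v_2 = (2, 0, -1, 0)ᵀ.

Sanity check: (A − (-1)·I) v_1 = (0, 0, 0, 0)ᵀ = 0. ✓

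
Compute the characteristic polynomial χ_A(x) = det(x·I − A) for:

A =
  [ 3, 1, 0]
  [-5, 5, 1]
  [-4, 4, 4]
x^3 - 12*x^2 + 48*x - 64

Expanding det(x·I − A) (e.g. by cofactor expansion or by noting that A is similar to its Jordan form J, which has the same characteristic polynomial as A) gives
  χ_A(x) = x^3 - 12*x^2 + 48*x - 64
which factors as (x - 4)^3. The eigenvalues (with algebraic multiplicities) are λ = 4 with multiplicity 3.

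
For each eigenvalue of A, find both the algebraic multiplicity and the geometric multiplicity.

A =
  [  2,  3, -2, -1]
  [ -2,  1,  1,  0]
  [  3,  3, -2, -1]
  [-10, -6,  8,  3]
λ = 1: alg = 4, geom = 2

Step 1 — factor the characteristic polynomial to read off the algebraic multiplicities:
  χ_A(x) = (x - 1)^4

Step 2 — compute geometric multiplicities via the rank-nullity identity g(λ) = n − rank(A − λI):
  rank(A − (1)·I) = 2, so dim ker(A − (1)·I) = n − 2 = 2

Summary:
  λ = 1: algebraic multiplicity = 4, geometric multiplicity = 2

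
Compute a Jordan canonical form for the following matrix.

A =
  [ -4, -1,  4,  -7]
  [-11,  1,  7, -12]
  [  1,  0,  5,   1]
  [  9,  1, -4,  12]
J_2(2) ⊕ J_2(5)

The characteristic polynomial is
  det(x·I − A) = x^4 - 14*x^3 + 69*x^2 - 140*x + 100 = (x - 5)^2*(x - 2)^2

Eigenvalues and multiplicities (the geometric multiplicity of λ is n − rank(A − λI), which equals the number of Jordan blocks for λ):
  λ = 2: algebraic multiplicity = 2, geometric multiplicity = 1
  λ = 5: algebraic multiplicity = 2, geometric multiplicity = 1

Determining the block sizes for each eigenvalue:
  λ = 2: one block (gm = 1), so the single block has size am = 2 → block sizes [2]
  λ = 5: one block (gm = 1), so the single block has size am = 2 → block sizes [2]

Assembling the blocks gives a Jordan form
J =
  [2, 1, 0, 0]
  [0, 2, 0, 0]
  [0, 0, 5, 1]
  [0, 0, 0, 5]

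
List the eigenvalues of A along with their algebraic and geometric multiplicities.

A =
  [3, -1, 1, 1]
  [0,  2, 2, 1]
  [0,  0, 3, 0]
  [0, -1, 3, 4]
λ = 3: alg = 4, geom = 2

Step 1 — factor the characteristic polynomial to read off the algebraic multiplicities:
  χ_A(x) = (x - 3)^4

Step 2 — compute geometric multiplicities via the rank-nullity identity g(λ) = n − rank(A − λI):
  rank(A − (3)·I) = 2, so dim ker(A − (3)·I) = n − 2 = 2

Summary:
  λ = 3: algebraic multiplicity = 4, geometric multiplicity = 2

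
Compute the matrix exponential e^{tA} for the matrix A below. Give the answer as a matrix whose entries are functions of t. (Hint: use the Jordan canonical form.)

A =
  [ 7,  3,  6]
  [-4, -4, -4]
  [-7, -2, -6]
e^{tA} =
  [3*exp(t) - 2*exp(-2*t), exp(t) - exp(-2*t), 2*exp(t) - 2*exp(-2*t)]
  [-4*t*exp(-2*t), -2*t*exp(-2*t) + exp(-2*t), -4*t*exp(-2*t)]
  [2*t*exp(-2*t) - 3*exp(t) + 3*exp(-2*t), t*exp(-2*t) - exp(t) + exp(-2*t), 2*t*exp(-2*t) - 2*exp(t) + 3*exp(-2*t)]

Strategy: write A = P · J · P⁻¹ where J is a Jordan canonical form, so e^{tA} = P · e^{tJ} · P⁻¹, and e^{tJ} can be computed block-by-block.

A has Jordan form
J =
  [-2,  1, 0]
  [ 0, -2, 0]
  [ 0,  0, 1]
(up to reordering of blocks).

Per-block formulas:
  For a 1×1 block at λ = 1: exp(t · [1]) = [e^(1t)].
  For a 2×2 Jordan block J_2(-2): exp(t · J_2(-2)) = e^(-2t)·(I + t·N), where N is the 2×2 nilpotent shift.

After assembling e^{tJ} and conjugating by P, we get:

e^{tA} =
  [3*exp(t) - 2*exp(-2*t), exp(t) - exp(-2*t), 2*exp(t) - 2*exp(-2*t)]
  [-4*t*exp(-2*t), -2*t*exp(-2*t) + exp(-2*t), -4*t*exp(-2*t)]
  [2*t*exp(-2*t) - 3*exp(t) + 3*exp(-2*t), t*exp(-2*t) - exp(t) + exp(-2*t), 2*t*exp(-2*t) - 2*exp(t) + 3*exp(-2*t)]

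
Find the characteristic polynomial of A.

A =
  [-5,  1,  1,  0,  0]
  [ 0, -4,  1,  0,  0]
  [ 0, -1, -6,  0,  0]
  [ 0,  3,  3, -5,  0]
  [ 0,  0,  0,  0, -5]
x^5 + 25*x^4 + 250*x^3 + 1250*x^2 + 3125*x + 3125

Expanding det(x·I − A) (e.g. by cofactor expansion or by noting that A is similar to its Jordan form J, which has the same characteristic polynomial as A) gives
  χ_A(x) = x^5 + 25*x^4 + 250*x^3 + 1250*x^2 + 3125*x + 3125
which factors as (x + 5)^5. The eigenvalues (with algebraic multiplicities) are λ = -5 with multiplicity 5.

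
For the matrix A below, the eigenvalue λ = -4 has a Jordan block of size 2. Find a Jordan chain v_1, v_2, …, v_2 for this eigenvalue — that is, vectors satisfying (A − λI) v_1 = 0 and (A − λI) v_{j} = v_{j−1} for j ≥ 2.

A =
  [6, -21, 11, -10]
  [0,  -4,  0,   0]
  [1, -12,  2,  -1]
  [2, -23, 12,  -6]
A Jordan chain for λ = -4 of length 2:
v_1 = (1, 0, 0, 1)ᵀ
v_2 = (0, 1, 2, 0)ᵀ

Let N = A − (-4)·I. We want v_2 with N^2 v_2 = 0 but N^1 v_2 ≠ 0; then v_{j-1} := N · v_j for j = 2, …, 2.

Pick v_2 = (0, 1, 2, 0)ᵀ.
Then v_1 = N · v_2 = (1, 0, 0, 1)ᵀ.

Sanity check: (A − (-4)·I) v_1 = (0, 0, 0, 0)ᵀ = 0. ✓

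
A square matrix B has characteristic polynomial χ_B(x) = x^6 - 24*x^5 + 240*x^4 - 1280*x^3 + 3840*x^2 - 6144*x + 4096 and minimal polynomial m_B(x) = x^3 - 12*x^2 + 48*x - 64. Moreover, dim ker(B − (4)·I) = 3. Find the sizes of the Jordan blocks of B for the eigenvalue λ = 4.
Block sizes for λ = 4: [3, 2, 1]

Step 1 — from the characteristic polynomial, algebraic multiplicity of λ = 4 is 6. From dim ker(B − (4)·I) = 3, there are exactly 3 Jordan blocks for λ = 4.
Step 2 — from the minimal polynomial, the factor (x − 4)^3 tells us the largest block for λ = 4 has size 3.
Step 3 — with total size 6, 3 blocks, and largest block 3, the block sizes (in nonincreasing order) are [3, 2, 1].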